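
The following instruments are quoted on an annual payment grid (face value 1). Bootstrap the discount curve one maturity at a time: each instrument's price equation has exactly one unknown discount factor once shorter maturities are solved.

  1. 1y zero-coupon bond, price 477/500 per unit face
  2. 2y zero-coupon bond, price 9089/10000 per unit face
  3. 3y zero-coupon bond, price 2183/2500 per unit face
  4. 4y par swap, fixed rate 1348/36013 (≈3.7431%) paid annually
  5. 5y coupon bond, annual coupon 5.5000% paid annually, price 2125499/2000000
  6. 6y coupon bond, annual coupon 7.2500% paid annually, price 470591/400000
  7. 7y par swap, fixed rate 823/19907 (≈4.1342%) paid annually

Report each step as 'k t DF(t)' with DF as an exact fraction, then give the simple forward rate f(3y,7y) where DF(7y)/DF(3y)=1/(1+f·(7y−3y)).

1 1 477/500
2 2 9089/10000
3 3 2183/2500
4 4 2163/2500
5 5 2049/2500
6 6 7981/10000
7 7 7531/10000
f(3y,7y) = ((2183/2500)/(7531/10000) − 1)/(4) = 1201/30124 ≈ 3.9869%

step 1 [1y] zero: DF = P = 477/500 ≈ 0.954000
step 2 [2y] zero: DF = P = 9089/10000 ≈ 0.908900
step 3 [3y] zero: DF = P = 2183/2500 ≈ 0.873200
step 4 [4y] swap r/1=1348/36013: DF=(1 − 1348/36013·(0.954000+0.908900+0.873200))/(1+1348/36013) = 2163/2500 ≈ 0.865200
step 5 [5y] bond c/1=11/200: DF=(2125499/2000000 − 11/200·(0.954000+0.908900+0.873200+0.865200))/(1+11/200) = 2049/2500 ≈ 0.819600
step 6 [6y] bond c/1=29/400: DF=(470591/400000 − 29/400·(0.954000+0.908900+0.873200+0.865200+0.819600))/(1+29/400) = 7981/10000 ≈ 0.798100
step 7 [7y] swap r/1=823/19907: DF=(1 − 823/19907·(0.954000+0.908900+0.873200+0.865200+0.819600+0.798100))/(1+823/19907) = 7531/10000 ≈ 0.753100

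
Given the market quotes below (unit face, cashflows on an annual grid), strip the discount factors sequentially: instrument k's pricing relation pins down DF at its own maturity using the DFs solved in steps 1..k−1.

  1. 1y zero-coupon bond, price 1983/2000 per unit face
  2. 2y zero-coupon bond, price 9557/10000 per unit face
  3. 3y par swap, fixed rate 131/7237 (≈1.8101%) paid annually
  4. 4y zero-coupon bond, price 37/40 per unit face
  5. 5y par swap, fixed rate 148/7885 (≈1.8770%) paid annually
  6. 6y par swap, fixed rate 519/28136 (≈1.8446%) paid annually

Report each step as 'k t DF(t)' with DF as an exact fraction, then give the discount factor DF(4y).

1 1 1983/2000
2 2 9557/10000
3 3 2369/2500
4 4 37/40
5 5 1139/1250
6 6 4481/5000
DF(4y) = 37/40 ≈ 0.925000

step 1 [1y] zero: DF = P = 1983/2000 ≈ 0.991500
step 2 [2y] zero: DF = P = 9557/10000 ≈ 0.955700
step 3 [3y] swap r/1=131/7237: DF=(1 − 131/7237·(0.991500+0.955700))/(1+131/7237) = 2369/2500 ≈ 0.947600
step 4 [4y] zero: DF = P = 37/40 ≈ 0.925000
step 5 [5y] swap r/1=148/7885: DF=(1 − 148/7885·(0.991500+0.955700+0.947600+0.925000))/(1+148/7885) = 1139/1250 ≈ 0.911200
step 6 [6y] swap r/1=519/28136: DF=(1 − 519/28136·(0.991500+0.955700+0.947600+0.925000+0.911200))/(1+519/28136) = 4481/5000 ≈ 0.896200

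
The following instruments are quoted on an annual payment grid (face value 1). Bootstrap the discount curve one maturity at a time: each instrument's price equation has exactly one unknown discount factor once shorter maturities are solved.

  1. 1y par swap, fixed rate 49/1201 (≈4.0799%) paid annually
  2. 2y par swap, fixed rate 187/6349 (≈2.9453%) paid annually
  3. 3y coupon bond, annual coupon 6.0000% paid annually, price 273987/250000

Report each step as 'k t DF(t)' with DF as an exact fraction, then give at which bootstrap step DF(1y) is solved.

1 1 1201/1250
2 2 9439/10000
3 3 9261/10000
DF(1y) is solved at step 1

step 1 [1y] swap r/1=49/1201: DF=(1 − 49/1201·(0))/(1+49/1201) = 1201/1250 ≈ 0.960800
step 2 [2y] swap r/1=187/6349: DF=(1 − 187/6349·(0.960800))/(1+187/6349) = 9439/10000 ≈ 0.943900
step 3 [3y] bond c/1=3/50: DF=(273987/250000 − 3/50·(0.960800+0.943900))/(1+3/50) = 9261/10000 ≈ 0.926100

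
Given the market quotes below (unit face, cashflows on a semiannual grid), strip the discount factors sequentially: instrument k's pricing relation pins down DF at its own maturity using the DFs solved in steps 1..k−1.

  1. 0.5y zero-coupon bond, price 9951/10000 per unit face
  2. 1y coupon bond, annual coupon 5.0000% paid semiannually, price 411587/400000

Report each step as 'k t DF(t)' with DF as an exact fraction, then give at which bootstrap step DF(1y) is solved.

1 1/2 9951/10000
2 1 2449/2500
DF(1y) is solved at step 2

step 1 [0.5y] zero: DF = P = 9951/10000 ≈ 0.995100
step 2 [1y] bond c/2=1/40: DF=(411587/400000 − 1/40·(0.995100))/(1+1/40) = 2449/2500 ≈ 0.979600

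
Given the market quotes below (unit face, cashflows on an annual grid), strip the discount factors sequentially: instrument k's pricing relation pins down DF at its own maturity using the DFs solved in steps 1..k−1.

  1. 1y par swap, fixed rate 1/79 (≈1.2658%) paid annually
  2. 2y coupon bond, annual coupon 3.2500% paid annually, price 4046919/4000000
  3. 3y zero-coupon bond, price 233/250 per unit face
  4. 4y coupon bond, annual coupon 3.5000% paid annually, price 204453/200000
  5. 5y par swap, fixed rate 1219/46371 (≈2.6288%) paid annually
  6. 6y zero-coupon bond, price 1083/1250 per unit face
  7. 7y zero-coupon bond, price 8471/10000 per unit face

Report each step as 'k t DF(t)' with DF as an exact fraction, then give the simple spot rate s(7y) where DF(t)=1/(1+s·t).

1 1 79/80
2 2 593/625
3 3 233/250
4 4 8907/10000
5 5 8781/10000
6 6 1083/1250
7 7 8471/10000
s(7y) = (1/(8471/10000) − 1)/(7) = 1529/59297 ≈ 2.5785%

step 1 [1y] swap r/1=1/79: DF=(1 − 1/79·(0))/(1+1/79) = 79/80 ≈ 0.987500
step 2 [2y] bond c/1=13/400: DF=(4046919/4000000 − 13/400·(0.987500))/(1+13/400) = 593/625 ≈ 0.948800
step 3 [3y] zero: DF = P = 233/250 ≈ 0.932000
step 4 [4y] bond c/1=7/200: DF=(204453/200000 − 7/200·(0.987500+0.948800+0.932000))/(1+7/200) = 8907/10000 ≈ 0.890700
step 5 [5y] swap r/1=1219/46371: DF=(1 − 1219/46371·(0.987500+0.948800+0.932000+0.890700))/(1+1219/46371) = 8781/10000 ≈ 0.878100
step 6 [6y] zero: DF = P = 1083/1250 ≈ 0.866400
step 7 [7y] zero: DF = P = 8471/10000 ≈ 0.847100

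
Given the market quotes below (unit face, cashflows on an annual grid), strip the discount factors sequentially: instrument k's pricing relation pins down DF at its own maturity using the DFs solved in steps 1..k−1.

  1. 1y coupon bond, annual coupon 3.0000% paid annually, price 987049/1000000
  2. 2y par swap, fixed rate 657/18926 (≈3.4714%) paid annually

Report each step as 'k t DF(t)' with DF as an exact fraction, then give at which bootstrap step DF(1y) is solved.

1 1 9583/10000
2 2 9343/10000
DF(1y) is solved at step 1

step 1 [1y] bond c/1=3/100: DF=(987049/1000000 − 3/100·(0))/(1+3/100) = 9583/10000 ≈ 0.958300
step 2 [2y] swap r/1=657/18926: DF=(1 − 657/18926·(0.958300))/(1+657/18926) = 9343/10000 ≈ 0.934300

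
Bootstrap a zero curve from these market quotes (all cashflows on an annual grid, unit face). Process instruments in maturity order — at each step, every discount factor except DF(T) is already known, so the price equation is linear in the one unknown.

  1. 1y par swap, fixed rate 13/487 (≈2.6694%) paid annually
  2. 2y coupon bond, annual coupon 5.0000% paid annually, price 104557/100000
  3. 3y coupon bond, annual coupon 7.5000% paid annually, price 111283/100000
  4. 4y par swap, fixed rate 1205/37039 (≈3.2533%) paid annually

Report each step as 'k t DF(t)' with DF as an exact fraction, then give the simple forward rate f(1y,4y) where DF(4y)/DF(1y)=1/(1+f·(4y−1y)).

1 1 487/500
2 2 4747/5000
3 3 901/1000
4 4 1759/2000
f(1y,4y) = ((487/500)/(1759/2000) − 1)/(3) = 63/1759 ≈ 3.5816%

step 1 [1y] swap r/1=13/487: DF=(1 − 13/487·(0))/(1+13/487) = 487/500 ≈ 0.974000
step 2 [2y] bond c/1=1/20: DF=(104557/100000 − 1/20·(0.974000))/(1+1/20) = 4747/5000 ≈ 0.949400
step 3 [3y] bond c/1=3/40: DF=(111283/100000 − 3/40·(0.974000+0.949400))/(1+3/40) = 901/1000 ≈ 0.901000
step 4 [4y] swap r/1=1205/37039: DF=(1 − 1205/37039·(0.974000+0.949400+0.901000))/(1+1205/37039) = 1759/2000 ≈ 0.879500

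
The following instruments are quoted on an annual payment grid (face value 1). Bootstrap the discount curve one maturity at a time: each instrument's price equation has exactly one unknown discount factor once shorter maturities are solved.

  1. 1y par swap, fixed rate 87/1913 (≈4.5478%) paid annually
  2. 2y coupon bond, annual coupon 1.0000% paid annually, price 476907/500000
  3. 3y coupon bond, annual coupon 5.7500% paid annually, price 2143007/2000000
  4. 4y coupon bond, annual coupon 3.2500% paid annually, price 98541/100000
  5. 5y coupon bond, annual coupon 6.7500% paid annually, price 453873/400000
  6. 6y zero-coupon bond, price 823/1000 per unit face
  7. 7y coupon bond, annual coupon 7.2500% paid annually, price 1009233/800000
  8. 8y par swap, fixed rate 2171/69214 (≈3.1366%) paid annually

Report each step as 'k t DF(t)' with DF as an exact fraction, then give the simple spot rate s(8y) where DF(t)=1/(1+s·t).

1 1 1913/2000
2 2 9349/10000
3 3 569/625
4 4 4331/5000
5 5 831/1000
6 6 823/1000
7 7 1633/2000
8 8 7829/10000
s(8y) = (1/(7829/10000) − 1)/(8) = 2171/62632 ≈ 3.4663%

step 1 [1y] swap r/1=87/1913: DF=(1 − 87/1913·(0))/(1+87/1913) = 1913/2000 ≈ 0.956500
step 2 [2y] bond c/1=1/100: DF=(476907/500000 − 1/100·(0.956500))/(1+1/100) = 9349/10000 ≈ 0.934900
step 3 [3y] bond c/1=23/400: DF=(2143007/2000000 − 23/400·(0.956500+0.934900))/(1+23/400) = 569/625 ≈ 0.910400
step 4 [4y] bond c/1=13/400: DF=(98541/100000 − 13/400·(0.956500+0.934900+0.910400))/(1+13/400) = 4331/5000 ≈ 0.866200
step 5 [5y] bond c/1=27/400: DF=(453873/400000 − 27/400·(0.956500+0.934900+0.910400+0.866200))/(1+27/400) = 831/1000 ≈ 0.831000
step 6 [6y] zero: DF = P = 823/1000 ≈ 0.823000
step 7 [7y] bond c/1=29/400: DF=(1009233/800000 − 29/400·(0.956500+0.934900+0.910400+0.866200+0.831000+0.823000))/(1+29/400) = 1633/2000 ≈ 0.816500
step 8 [8y] swap r/1=2171/69214: DF=(1 − 2171/69214·(0.956500+0.934900+0.910400+0.866200+0.831000+0.823000+0.816500))/(1+2171/69214) = 7829/10000 ≈ 0.782900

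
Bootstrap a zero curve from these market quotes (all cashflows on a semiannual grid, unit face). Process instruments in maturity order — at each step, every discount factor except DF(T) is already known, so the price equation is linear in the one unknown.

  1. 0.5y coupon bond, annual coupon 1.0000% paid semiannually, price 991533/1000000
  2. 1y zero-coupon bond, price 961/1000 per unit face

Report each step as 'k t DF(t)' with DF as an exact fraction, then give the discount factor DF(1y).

1 1/2 4933/5000
2 1 961/1000
DF(1y) = 961/1000 ≈ 0.961000

step 1 [0.5y] bond c/2=1/200: DF=(991533/1000000 − 1/200·(0))/(1+1/200) = 4933/5000 ≈ 0.986600
step 2 [1y] zero: DF = P = 961/1000 ≈ 0.961000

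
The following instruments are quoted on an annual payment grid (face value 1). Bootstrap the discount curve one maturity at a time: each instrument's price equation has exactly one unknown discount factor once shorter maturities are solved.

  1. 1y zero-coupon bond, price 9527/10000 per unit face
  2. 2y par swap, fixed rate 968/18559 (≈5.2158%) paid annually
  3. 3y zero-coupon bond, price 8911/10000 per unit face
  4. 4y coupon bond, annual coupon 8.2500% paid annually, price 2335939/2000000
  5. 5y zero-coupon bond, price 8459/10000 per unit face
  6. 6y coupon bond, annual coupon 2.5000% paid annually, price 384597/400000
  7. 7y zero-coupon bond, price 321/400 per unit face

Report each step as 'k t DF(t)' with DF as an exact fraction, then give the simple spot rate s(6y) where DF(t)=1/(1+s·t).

step 1 [1y] zero: DF = P = 9527/10000 ≈ 0.952700
step 2 [2y] swap r/1=968/18559: DF=(1 − 968/18559·(0.952700))/(1+968/18559) = 1129/1250 ≈ 0.903200
step 3 [3y] zero: DF = P = 8911/10000 ≈ 0.891100
step 4 [4y] bond c/1=33/400: DF=(2335939/2000000 − 33/400·(0.952700+0.903200+0.891100))/(1+33/400) = 1087/1250 ≈ 0.869600
step 5 [5y] zero: DF = P = 8459/10000 ≈ 0.845900
step 6 [6y] bond c/1=1/40: DF=(384597/400000 − 1/40·(0.952700+0.903200+0.891100+0.869600+0.845900))/(1+1/40) = 2073/2500 ≈ 0.829200
step 7 [7y] zero: DF = P = 321/400 ≈ 0.802500

1 1 9527/10000
2 2 1129/1250
3 3 8911/10000
4 4 1087/1250
5 5 8459/10000
6 6 2073/2500
7 7 321/400
s(6y) = (1/(2073/2500) − 1)/(6) = 427/12438 ≈ 3.4330%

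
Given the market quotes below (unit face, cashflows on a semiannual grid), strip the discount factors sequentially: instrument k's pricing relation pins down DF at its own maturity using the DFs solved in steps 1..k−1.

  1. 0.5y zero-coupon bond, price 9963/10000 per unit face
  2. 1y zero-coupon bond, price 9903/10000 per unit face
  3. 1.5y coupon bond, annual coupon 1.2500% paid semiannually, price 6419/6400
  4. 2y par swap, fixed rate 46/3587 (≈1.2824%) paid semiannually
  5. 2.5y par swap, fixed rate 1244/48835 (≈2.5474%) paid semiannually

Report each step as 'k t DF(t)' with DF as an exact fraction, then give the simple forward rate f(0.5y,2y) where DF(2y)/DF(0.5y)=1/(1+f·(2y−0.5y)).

step 1 [0.5y] zero: DF = P = 9963/10000 ≈ 0.996300
step 2 [1y] zero: DF = P = 9903/10000 ≈ 0.990300
step 3 [1.5y] bond c/2=1/160: DF=(6419/6400 − 1/160·(0.996300+0.990300))/(1+1/160) = 2461/2500 ≈ 0.984400
step 4 [2y] swap r/2=23/3587: DF=(1 − 23/3587·(0.996300+0.990300+0.984400))/(1+23/3587) = 9747/10000 ≈ 0.974700
step 5 [2.5y] swap r/2=622/48835: DF=(1 − 622/48835·(0.996300+0.990300+0.984400+0.974700))/(1+622/48835) = 4689/5000 ≈ 0.937800

1 1/2 9963/10000
2 1 9903/10000
3 3/2 2461/2500
4 2 9747/10000
5 5/2 4689/5000
f(0.5y,2y) = ((9963/10000)/(9747/10000) − 1)/(3/2) = 16/1083 ≈ 1.4774%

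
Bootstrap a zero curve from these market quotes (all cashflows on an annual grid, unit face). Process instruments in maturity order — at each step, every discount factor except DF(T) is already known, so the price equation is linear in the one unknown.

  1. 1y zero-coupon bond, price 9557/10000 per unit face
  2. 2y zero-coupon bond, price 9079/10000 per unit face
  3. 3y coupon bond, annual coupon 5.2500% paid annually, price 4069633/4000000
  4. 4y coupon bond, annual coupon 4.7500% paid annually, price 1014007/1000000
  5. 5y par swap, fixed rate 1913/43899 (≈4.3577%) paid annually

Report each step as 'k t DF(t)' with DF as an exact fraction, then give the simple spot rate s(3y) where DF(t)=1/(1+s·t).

1 1 9557/10000
2 2 9079/10000
3 3 8737/10000
4 4 8439/10000
5 5 8087/10000
s(3y) = (1/(8737/10000) − 1)/(3) = 421/8737 ≈ 4.8186%

step 1 [1y] zero: DF = P = 9557/10000 ≈ 0.955700
step 2 [2y] zero: DF = P = 9079/10000 ≈ 0.907900
step 3 [3y] bond c/1=21/400: DF=(4069633/4000000 − 21/400·(0.955700+0.907900))/(1+21/400) = 8737/10000 ≈ 0.873700
step 4 [4y] bond c/1=19/400: DF=(1014007/1000000 − 19/400·(0.955700+0.907900+0.873700))/(1+19/400) = 8439/10000 ≈ 0.843900
step 5 [5y] swap r/1=1913/43899: DF=(1 − 1913/43899·(0.955700+0.907900+0.873700+0.843900))/(1+1913/43899) = 8087/10000 ≈ 0.808700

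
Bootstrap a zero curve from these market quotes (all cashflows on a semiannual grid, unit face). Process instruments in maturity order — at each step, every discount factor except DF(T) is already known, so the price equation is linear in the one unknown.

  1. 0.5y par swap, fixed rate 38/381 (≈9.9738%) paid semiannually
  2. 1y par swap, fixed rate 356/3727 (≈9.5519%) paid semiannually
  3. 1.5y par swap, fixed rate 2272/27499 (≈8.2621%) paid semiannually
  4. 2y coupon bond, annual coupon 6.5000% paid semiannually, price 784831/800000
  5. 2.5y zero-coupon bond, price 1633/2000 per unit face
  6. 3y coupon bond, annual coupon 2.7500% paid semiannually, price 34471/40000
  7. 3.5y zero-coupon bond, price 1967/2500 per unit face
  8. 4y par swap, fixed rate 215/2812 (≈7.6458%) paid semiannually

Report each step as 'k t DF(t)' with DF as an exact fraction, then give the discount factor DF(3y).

step 1 [0.5y] swap r/2=19/381: DF=(1 − 19/381·(0))/(1+19/381) = 381/400 ≈ 0.952500
step 2 [1y] swap r/2=178/3727: DF=(1 − 178/3727·(0.952500))/(1+178/3727) = 911/1000 ≈ 0.911000
step 3 [1.5y] swap r/2=1136/27499: DF=(1 − 1136/27499·(0.952500+0.911000))/(1+1136/27499) = 554/625 ≈ 0.886400
step 4 [2y] bond c/2=13/400: DF=(784831/800000 − 13/400·(0.952500+0.911000+0.886400))/(1+13/400) = 2159/2500 ≈ 0.863600
step 5 [2.5y] zero: DF = P = 1633/2000 ≈ 0.816500
step 6 [3y] bond c/2=11/800: DF=(34471/40000 − 11/800·(0.952500+0.911000+0.886400+0.863600+0.816500))/(1+11/800) = 79/100 ≈ 0.790000
step 7 [3.5y] zero: DF = P = 1967/2500 ≈ 0.786800
step 8 [4y] swap r/2=215/5624: DF=(1 − 215/5624·(0.952500+0.911000+0.886400+0.863600+0.816500+0.790000+0.786800))/(1+215/5624) = 371/500 ≈ 0.742000

1 1/2 381/400
2 1 911/1000
3 3/2 554/625
4 2 2159/2500
5 5/2 1633/2000
6 3 79/100
7 7/2 1967/2500
8 4 371/500
DF(3y) = 79/100 ≈ 0.790000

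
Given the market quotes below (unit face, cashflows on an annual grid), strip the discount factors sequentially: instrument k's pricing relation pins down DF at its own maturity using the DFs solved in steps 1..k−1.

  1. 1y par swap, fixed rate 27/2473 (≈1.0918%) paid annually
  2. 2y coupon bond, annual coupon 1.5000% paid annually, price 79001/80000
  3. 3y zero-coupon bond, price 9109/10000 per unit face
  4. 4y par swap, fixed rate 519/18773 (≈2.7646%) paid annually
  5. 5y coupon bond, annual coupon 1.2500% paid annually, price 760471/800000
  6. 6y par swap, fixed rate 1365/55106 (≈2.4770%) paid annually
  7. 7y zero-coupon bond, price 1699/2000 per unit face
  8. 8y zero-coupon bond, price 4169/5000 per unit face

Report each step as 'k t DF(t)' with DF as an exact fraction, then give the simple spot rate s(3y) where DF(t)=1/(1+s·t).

1 1 2473/2500
2 2 9583/10000
3 3 9109/10000
4 4 4481/5000
5 5 357/400
6 6 1727/2000
7 7 1699/2000
8 8 4169/5000
s(3y) = (1/(9109/10000) − 1)/(3) = 297/9109 ≈ 3.2605%

step 1 [1y] swap r/1=27/2473: DF=(1 − 27/2473·(0))/(1+27/2473) = 2473/2500 ≈ 0.989200
step 2 [2y] bond c/1=3/200: DF=(79001/80000 − 3/200·(0.989200))/(1+3/200) = 9583/10000 ≈ 0.958300
step 3 [3y] zero: DF = P = 9109/10000 ≈ 0.910900
step 4 [4y] swap r/1=519/18773: DF=(1 − 519/18773·(0.989200+0.958300+0.910900))/(1+519/18773) = 4481/5000 ≈ 0.896200
step 5 [5y] bond c/1=1/80: DF=(760471/800000 − 1/80·(0.989200+0.958300+0.910900+0.896200))/(1+1/80) = 357/400 ≈ 0.892500
step 6 [6y] swap r/1=1365/55106: DF=(1 − 1365/55106·(0.989200+0.958300+0.910900+0.896200+0.892500))/(1+1365/55106) = 1727/2000 ≈ 0.863500
step 7 [7y] zero: DF = P = 1699/2000 ≈ 0.849500
step 8 [8y] zero: DF = P = 4169/5000 ≈ 0.833800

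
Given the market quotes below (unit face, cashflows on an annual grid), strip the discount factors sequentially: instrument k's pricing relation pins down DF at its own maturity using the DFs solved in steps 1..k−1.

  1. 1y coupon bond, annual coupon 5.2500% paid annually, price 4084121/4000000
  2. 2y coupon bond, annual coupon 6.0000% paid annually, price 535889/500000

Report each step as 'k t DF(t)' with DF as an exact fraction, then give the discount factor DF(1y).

step 1 [1y] bond c/1=21/400: DF=(4084121/4000000 − 21/400·(0))/(1+21/400) = 9701/10000 ≈ 0.970100
step 2 [2y] bond c/1=3/50: DF=(535889/500000 − 3/50·(0.970100))/(1+3/50) = 4781/5000 ≈ 0.956200

1 1 9701/10000
2 2 4781/5000
DF(1y) = 9701/10000 ≈ 0.970100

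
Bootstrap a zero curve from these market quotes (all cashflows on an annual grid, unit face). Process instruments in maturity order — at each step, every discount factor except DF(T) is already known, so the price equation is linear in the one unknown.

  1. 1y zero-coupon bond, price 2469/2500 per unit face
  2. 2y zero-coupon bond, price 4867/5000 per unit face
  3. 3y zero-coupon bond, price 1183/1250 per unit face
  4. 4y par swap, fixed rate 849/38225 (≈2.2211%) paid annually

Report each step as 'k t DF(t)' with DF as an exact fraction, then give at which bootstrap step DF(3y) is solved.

1 1 2469/2500
2 2 4867/5000
3 3 1183/1250
4 4 9151/10000
DF(3y) is solved at step 3

step 1 [1y] zero: DF = P = 2469/2500 ≈ 0.987600
step 2 [2y] zero: DF = P = 4867/5000 ≈ 0.973400
step 3 [3y] zero: DF = P = 1183/1250 ≈ 0.946400
step 4 [4y] swap r/1=849/38225: DF=(1 − 849/38225·(0.987600+0.973400+0.946400))/(1+849/38225) = 9151/10000 ≈ 0.915100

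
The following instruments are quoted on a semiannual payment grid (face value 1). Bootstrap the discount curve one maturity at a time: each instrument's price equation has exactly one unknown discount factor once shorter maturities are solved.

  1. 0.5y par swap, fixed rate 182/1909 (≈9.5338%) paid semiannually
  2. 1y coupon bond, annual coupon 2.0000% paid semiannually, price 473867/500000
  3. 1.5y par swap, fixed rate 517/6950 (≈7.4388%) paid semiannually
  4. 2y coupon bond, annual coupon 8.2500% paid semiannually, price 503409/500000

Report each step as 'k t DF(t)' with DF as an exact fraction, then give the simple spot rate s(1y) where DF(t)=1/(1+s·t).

step 1 [0.5y] swap r/2=91/1909: DF=(1 − 91/1909·(0))/(1+91/1909) = 1909/2000 ≈ 0.954500
step 2 [1y] bond c/2=1/100: DF=(473867/500000 − 1/100·(0.954500))/(1+1/100) = 9289/10000 ≈ 0.928900
step 3 [1.5y] swap r/2=517/13900: DF=(1 − 517/13900·(0.954500+0.928900))/(1+517/13900) = 4483/5000 ≈ 0.896600
step 4 [2y] bond c/2=33/800: DF=(503409/500000 − 33/800·(0.954500+0.928900+0.896600))/(1+33/800) = 1071/1250 ≈ 0.856800

1 1/2 1909/2000
2 1 9289/10000
3 3/2 4483/5000
4 2 1071/1250
s(1y) = (1/(9289/10000) − 1)/(1) = 711/9289 ≈ 7.6542%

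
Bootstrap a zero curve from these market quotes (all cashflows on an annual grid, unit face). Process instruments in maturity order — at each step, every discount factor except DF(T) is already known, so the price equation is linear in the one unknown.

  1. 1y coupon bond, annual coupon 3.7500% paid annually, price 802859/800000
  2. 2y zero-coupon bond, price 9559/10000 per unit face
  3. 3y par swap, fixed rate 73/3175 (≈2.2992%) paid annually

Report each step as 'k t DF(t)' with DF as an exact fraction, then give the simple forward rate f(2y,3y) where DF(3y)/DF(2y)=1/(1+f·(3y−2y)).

1 1 9673/10000
2 2 9559/10000
3 3 9343/10000
f(2y,3y) = ((9559/10000)/(9343/10000) − 1)/(1) = 216/9343 ≈ 2.3119%

step 1 [1y] bond c/1=3/80: DF=(802859/800000 − 3/80·(0))/(1+3/80) = 9673/10000 ≈ 0.967300
step 2 [2y] zero: DF = P = 9559/10000 ≈ 0.955900
step 3 [3y] swap r/1=73/3175: DF=(1 − 73/3175·(0.967300+0.955900))/(1+73/3175) = 9343/10000 ≈ 0.934300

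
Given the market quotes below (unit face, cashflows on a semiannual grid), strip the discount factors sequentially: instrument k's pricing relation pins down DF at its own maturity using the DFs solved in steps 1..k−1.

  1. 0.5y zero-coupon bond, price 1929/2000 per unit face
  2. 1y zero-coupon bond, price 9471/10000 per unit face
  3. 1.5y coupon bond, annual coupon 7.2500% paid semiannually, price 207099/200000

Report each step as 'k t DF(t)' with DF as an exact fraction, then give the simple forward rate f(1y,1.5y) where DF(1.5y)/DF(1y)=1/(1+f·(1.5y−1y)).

1 1/2 1929/2000
2 1 9471/10000
3 3/2 2331/2500
f(1y,1.5y) = ((9471/10000)/(2331/2500) − 1)/(1/2) = 7/222 ≈ 3.1532%

step 1 [0.5y] zero: DF = P = 1929/2000 ≈ 0.964500
step 2 [1y] zero: DF = P = 9471/10000 ≈ 0.947100
step 3 [1.5y] bond c/2=29/800: DF=(207099/200000 − 29/800·(0.964500+0.947100))/(1+29/800) = 2331/2500 ≈ 0.932400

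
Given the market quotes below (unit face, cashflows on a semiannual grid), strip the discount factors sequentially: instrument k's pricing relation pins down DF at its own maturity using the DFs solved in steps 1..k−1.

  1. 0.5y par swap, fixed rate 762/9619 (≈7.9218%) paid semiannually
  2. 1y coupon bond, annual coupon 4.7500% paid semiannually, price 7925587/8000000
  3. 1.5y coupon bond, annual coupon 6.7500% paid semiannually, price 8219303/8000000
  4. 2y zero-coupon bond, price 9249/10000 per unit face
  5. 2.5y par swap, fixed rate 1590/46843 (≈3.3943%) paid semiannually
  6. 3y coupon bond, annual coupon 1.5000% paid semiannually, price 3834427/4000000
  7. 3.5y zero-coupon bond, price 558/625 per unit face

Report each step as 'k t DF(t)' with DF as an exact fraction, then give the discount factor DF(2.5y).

1 1/2 9619/10000
2 1 4727/5000
3 3/2 2329/2500
4 2 9249/10000
5 5/2 1841/2000
6 3 4583/5000
7 7/2 558/625
DF(2.5y) = 1841/2000 ≈ 0.920500

step 1 [0.5y] swap r/2=381/9619: DF=(1 − 381/9619·(0))/(1+381/9619) = 9619/10000 ≈ 0.961900
step 2 [1y] bond c/2=19/800: DF=(7925587/8000000 − 19/800·(0.961900))/(1+19/800) = 4727/5000 ≈ 0.945400
step 3 [1.5y] bond c/2=27/800: DF=(8219303/8000000 − 27/800·(0.961900+0.945400))/(1+27/800) = 2329/2500 ≈ 0.931600
step 4 [2y] zero: DF = P = 9249/10000 ≈ 0.924900
step 5 [2.5y] swap r/2=795/46843: DF=(1 − 795/46843·(0.961900+0.945400+0.931600+0.924900))/(1+795/46843) = 1841/2000 ≈ 0.920500
step 6 [3y] bond c/2=3/400: DF=(3834427/4000000 − 3/400·(0.961900+0.945400+0.931600+0.924900+0.920500))/(1+3/400) = 4583/5000 ≈ 0.916600
step 7 [3.5y] zero: DF = P = 558/625 ≈ 0.892800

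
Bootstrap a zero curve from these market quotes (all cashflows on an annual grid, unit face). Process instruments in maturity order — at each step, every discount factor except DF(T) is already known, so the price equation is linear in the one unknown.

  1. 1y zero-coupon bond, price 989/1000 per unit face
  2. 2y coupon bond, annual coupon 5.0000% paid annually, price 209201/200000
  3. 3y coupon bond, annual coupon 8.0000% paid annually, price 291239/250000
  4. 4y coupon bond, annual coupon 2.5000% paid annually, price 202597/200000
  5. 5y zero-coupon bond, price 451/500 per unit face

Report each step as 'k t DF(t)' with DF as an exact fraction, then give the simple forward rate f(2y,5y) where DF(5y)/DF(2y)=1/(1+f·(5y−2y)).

step 1 [1y] zero: DF = P = 989/1000 ≈ 0.989000
step 2 [2y] bond c/1=1/20: DF=(209201/200000 − 1/20·(0.989000))/(1+1/20) = 9491/10000 ≈ 0.949100
step 3 [3y] bond c/1=2/25: DF=(291239/250000 − 2/25·(0.989000+0.949100))/(1+2/25) = 9351/10000 ≈ 0.935100
step 4 [4y] bond c/1=1/40: DF=(202597/200000 − 1/40·(0.989000+0.949100+0.935100))/(1+1/40) = 4591/5000 ≈ 0.918200
step 5 [5y] zero: DF = P = 451/500 ≈ 0.902000

1 1 989/1000
2 2 9491/10000
3 3 9351/10000
4 4 4591/5000
5 5 451/500
f(2y,5y) = ((9491/10000)/(451/500) − 1)/(3) = 157/9020 ≈ 1.7406%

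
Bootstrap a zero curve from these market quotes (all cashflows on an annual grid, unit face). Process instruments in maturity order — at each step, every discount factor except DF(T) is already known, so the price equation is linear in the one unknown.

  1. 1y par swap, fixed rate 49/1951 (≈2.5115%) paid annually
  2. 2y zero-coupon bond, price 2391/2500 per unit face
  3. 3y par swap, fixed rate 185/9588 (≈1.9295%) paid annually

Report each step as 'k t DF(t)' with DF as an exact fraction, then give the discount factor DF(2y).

1 1 1951/2000
2 2 2391/2500
3 3 1889/2000
DF(2y) = 2391/2500 ≈ 0.956400

step 1 [1y] swap r/1=49/1951: DF=(1 − 49/1951·(0))/(1+49/1951) = 1951/2000 ≈ 0.975500
step 2 [2y] zero: DF = P = 2391/2500 ≈ 0.956400
step 3 [3y] swap r/1=185/9588: DF=(1 − 185/9588·(0.975500+0.956400))/(1+185/9588) = 1889/2000 ≈ 0.944500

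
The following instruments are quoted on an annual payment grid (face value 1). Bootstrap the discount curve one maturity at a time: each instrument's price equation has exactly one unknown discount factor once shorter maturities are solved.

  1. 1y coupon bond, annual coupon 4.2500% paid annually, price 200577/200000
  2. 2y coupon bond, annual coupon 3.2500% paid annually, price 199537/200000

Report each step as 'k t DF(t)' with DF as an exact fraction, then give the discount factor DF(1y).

1 1 481/500
2 2 117/125
DF(1y) = 481/500 ≈ 0.962000

step 1 [1y] bond c/1=17/400: DF=(200577/200000 − 17/400·(0))/(1+17/400) = 481/500 ≈ 0.962000
step 2 [2y] bond c/1=13/400: DF=(199537/200000 − 13/400·(0.962000))/(1+13/400) = 117/125 ≈ 0.936000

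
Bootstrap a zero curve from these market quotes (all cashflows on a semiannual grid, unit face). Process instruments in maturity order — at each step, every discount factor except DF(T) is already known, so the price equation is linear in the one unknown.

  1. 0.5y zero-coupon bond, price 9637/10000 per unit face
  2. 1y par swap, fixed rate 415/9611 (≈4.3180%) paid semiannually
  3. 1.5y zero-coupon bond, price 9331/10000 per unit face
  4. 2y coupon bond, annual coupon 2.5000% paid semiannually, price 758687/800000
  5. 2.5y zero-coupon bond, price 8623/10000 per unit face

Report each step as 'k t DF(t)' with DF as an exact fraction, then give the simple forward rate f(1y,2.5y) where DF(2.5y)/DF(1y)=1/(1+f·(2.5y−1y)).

step 1 [0.5y] zero: DF = P = 9637/10000 ≈ 0.963700
step 2 [1y] swap r/2=415/19222: DF=(1 − 415/19222·(0.963700))/(1+415/19222) = 1917/2000 ≈ 0.958500
step 3 [1.5y] zero: DF = P = 9331/10000 ≈ 0.933100
step 4 [2y] bond c/2=1/80: DF=(758687/800000 − 1/80·(0.963700+0.958500+0.933100))/(1+1/80) = 4507/5000 ≈ 0.901400
step 5 [2.5y] zero: DF = P = 8623/10000 ≈ 0.862300

1 1/2 9637/10000
2 1 1917/2000
3 3/2 9331/10000
4 2 4507/5000
5 5/2 8623/10000
f(1y,2.5y) = ((1917/2000)/(8623/10000) − 1)/(3/2) = 1924/25869 ≈ 7.4375%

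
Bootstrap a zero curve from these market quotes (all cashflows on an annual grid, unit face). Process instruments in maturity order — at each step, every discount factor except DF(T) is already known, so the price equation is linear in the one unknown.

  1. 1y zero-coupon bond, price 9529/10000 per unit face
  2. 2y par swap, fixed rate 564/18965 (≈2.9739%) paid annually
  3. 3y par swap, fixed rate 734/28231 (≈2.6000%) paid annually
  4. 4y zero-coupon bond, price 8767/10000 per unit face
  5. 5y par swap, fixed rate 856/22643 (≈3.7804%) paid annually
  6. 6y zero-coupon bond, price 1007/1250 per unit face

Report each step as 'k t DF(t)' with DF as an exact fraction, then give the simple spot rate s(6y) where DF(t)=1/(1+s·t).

step 1 [1y] zero: DF = P = 9529/10000 ≈ 0.952900
step 2 [2y] swap r/1=564/18965: DF=(1 − 564/18965·(0.952900))/(1+564/18965) = 2359/2500 ≈ 0.943600
step 3 [3y] swap r/1=734/28231: DF=(1 − 734/28231·(0.952900+0.943600))/(1+734/28231) = 4633/5000 ≈ 0.926600
step 4 [4y] zero: DF = P = 8767/10000 ≈ 0.876700
step 5 [5y] swap r/1=856/22643: DF=(1 − 856/22643·(0.952900+0.943600+0.926600+0.876700))/(1+856/22643) = 518/625 ≈ 0.828800
step 6 [6y] zero: DF = P = 1007/1250 ≈ 0.805600

1 1 9529/10000
2 2 2359/2500
3 3 4633/5000
4 4 8767/10000
5 5 518/625
6 6 1007/1250
s(6y) = (1/(1007/1250) − 1)/(6) = 81/2014 ≈ 4.0218%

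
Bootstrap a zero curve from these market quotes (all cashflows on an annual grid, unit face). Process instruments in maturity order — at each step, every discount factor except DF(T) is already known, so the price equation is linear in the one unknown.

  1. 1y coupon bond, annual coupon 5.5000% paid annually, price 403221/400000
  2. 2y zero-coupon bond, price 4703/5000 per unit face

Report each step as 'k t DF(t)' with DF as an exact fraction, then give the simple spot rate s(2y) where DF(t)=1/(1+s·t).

step 1 [1y] bond c/1=11/200: DF=(403221/400000 − 11/200·(0))/(1+11/200) = 1911/2000 ≈ 0.955500
step 2 [2y] zero: DF = P = 4703/5000 ≈ 0.940600

1 1 1911/2000
2 2 4703/5000
s(2y) = (1/(4703/5000) − 1)/(2) = 297/9406 ≈ 3.1576%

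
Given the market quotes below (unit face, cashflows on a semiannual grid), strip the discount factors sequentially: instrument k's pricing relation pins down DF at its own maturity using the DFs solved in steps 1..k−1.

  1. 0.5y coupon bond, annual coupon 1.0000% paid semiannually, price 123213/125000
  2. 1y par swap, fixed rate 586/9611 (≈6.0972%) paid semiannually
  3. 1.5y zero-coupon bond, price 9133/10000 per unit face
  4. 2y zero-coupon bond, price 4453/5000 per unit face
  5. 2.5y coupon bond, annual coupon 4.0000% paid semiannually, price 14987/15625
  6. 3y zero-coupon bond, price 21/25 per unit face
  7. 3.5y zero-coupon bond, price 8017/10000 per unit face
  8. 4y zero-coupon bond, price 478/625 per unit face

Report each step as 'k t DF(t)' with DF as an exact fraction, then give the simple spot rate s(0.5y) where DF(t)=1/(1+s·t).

step 1 [0.5y] bond c/2=1/200: DF=(123213/125000 − 1/200·(0))/(1+1/200) = 613/625 ≈ 0.980800
step 2 [1y] swap r/2=293/9611: DF=(1 − 293/9611·(0.980800))/(1+293/9611) = 4707/5000 ≈ 0.941400
step 3 [1.5y] zero: DF = P = 9133/10000 ≈ 0.913300
step 4 [2y] zero: DF = P = 4453/5000 ≈ 0.890600
step 5 [2.5y] bond c/2=1/50: DF=(14987/15625 − 1/50·(0.980800+0.941400+0.913300+0.890600))/(1+1/50) = 8673/10000 ≈ 0.867300
step 6 [3y] zero: DF = P = 21/25 ≈ 0.840000
step 7 [3.5y] zero: DF = P = 8017/10000 ≈ 0.801700
step 8 [4y] zero: DF = P = 478/625 ≈ 0.764800

1 1/2 613/625
2 1 4707/5000
3 3/2 9133/10000
4 2 4453/5000
5 5/2 8673/10000
6 3 21/25
7 7/2 8017/10000
8 4 478/625
s(0.5y) = (1/(613/625) − 1)/(1/2) = 24/613 ≈ 3.9152%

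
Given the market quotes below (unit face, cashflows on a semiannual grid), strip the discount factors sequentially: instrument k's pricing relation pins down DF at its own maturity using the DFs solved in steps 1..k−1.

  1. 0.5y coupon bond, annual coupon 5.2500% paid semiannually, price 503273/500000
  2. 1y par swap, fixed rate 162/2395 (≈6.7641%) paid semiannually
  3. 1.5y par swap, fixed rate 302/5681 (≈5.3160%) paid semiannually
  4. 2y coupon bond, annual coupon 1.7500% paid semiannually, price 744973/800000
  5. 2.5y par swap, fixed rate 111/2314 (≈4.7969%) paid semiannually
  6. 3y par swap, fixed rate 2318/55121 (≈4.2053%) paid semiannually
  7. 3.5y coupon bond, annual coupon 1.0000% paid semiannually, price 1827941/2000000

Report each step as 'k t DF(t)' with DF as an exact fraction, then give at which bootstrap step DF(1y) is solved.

1 1/2 613/625
2 1 1169/1250
3 3/2 1849/2000
4 2 1797/2000
5 5/2 889/1000
6 3 8841/10000
7 7/2 441/500
DF(1y) is solved at step 2

step 1 [0.5y] bond c/2=21/800: DF=(503273/500000 − 21/800·(0))/(1+21/800) = 613/625 ≈ 0.980800
step 2 [1y] swap r/2=81/2395: DF=(1 − 81/2395·(0.980800))/(1+81/2395) = 1169/1250 ≈ 0.935200
step 3 [1.5y] swap r/2=151/5681: DF=(1 − 151/5681·(0.980800+0.935200))/(1+151/5681) = 1849/2000 ≈ 0.924500
step 4 [2y] bond c/2=7/800: DF=(744973/800000 − 7/800·(0.980800+0.935200+0.924500))/(1+7/800) = 1797/2000 ≈ 0.898500
step 5 [2.5y] swap r/2=111/4628: DF=(1 − 111/4628·(0.980800+0.935200+0.924500+0.898500))/(1+111/4628) = 889/1000 ≈ 0.889000
step 6 [3y] swap r/2=1159/55121: DF=(1 − 1159/55121·(0.980800+0.935200+0.924500+0.898500+0.889000))/(1+1159/55121) = 8841/10000 ≈ 0.884100
step 7 [3.5y] bond c/2=1/200: DF=(1827941/2000000 − 1/200·(0.980800+0.935200+0.924500+0.898500+0.889000+0.884100))/(1+1/200) = 441/500 ≈ 0.882000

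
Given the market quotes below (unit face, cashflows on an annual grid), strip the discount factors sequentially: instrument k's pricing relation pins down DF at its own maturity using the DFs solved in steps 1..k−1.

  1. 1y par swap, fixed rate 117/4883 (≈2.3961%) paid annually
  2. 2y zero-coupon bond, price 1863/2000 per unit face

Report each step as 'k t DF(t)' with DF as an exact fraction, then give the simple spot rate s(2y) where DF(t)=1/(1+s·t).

step 1 [1y] swap r/1=117/4883: DF=(1 − 117/4883·(0))/(1+117/4883) = 4883/5000 ≈ 0.976600
step 2 [2y] zero: DF = P = 1863/2000 ≈ 0.931500

1 1 4883/5000
2 2 1863/2000
s(2y) = (1/(1863/2000) − 1)/(2) = 137/3726 ≈ 3.6769%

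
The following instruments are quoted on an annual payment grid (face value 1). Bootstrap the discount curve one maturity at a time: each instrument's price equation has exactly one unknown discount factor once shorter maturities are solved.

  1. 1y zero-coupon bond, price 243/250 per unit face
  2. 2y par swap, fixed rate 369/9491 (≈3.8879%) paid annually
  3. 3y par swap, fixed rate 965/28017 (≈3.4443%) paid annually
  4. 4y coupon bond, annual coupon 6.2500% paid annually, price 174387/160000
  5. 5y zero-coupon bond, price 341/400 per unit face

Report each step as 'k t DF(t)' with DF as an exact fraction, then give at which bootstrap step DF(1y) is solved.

1 1 243/250
2 2 4631/5000
3 3 1807/2000
4 4 861/1000
5 5 341/400
DF(1y) is solved at step 1

step 1 [1y] zero: DF = P = 243/250 ≈ 0.972000
step 2 [2y] swap r/1=369/9491: DF=(1 − 369/9491·(0.972000))/(1+369/9491) = 4631/5000 ≈ 0.926200
step 3 [3y] swap r/1=965/28017: DF=(1 − 965/28017·(0.972000+0.926200))/(1+965/28017) = 1807/2000 ≈ 0.903500
step 4 [4y] bond c/1=1/16: DF=(174387/160000 − 1/16·(0.972000+0.926200+0.903500))/(1+1/16) = 861/1000 ≈ 0.861000
step 5 [5y] zero: DF = P = 341/400 ≈ 0.852500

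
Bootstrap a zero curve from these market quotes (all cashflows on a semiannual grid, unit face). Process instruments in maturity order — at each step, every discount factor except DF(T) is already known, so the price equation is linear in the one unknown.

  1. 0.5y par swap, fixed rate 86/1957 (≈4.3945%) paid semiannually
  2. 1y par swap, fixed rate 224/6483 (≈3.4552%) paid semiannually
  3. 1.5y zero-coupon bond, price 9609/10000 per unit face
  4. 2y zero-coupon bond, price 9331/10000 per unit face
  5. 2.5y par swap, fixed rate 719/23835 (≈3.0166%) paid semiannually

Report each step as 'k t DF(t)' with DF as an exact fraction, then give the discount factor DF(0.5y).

step 1 [0.5y] swap r/2=43/1957: DF=(1 − 43/1957·(0))/(1+43/1957) = 1957/2000 ≈ 0.978500
step 2 [1y] swap r/2=112/6483: DF=(1 − 112/6483·(0.978500))/(1+112/6483) = 604/625 ≈ 0.966400
step 3 [1.5y] zero: DF = P = 9609/10000 ≈ 0.960900
step 4 [2y] zero: DF = P = 9331/10000 ≈ 0.933100
step 5 [2.5y] swap r/2=719/47670: DF=(1 − 719/47670·(0.978500+0.966400+0.960900+0.933100))/(1+719/47670) = 9281/10000 ≈ 0.928100

1 1/2 1957/2000
2 1 604/625
3 3/2 9609/10000
4 2 9331/10000
5 5/2 9281/10000
DF(0.5y) = 1957/2000 ≈ 0.978500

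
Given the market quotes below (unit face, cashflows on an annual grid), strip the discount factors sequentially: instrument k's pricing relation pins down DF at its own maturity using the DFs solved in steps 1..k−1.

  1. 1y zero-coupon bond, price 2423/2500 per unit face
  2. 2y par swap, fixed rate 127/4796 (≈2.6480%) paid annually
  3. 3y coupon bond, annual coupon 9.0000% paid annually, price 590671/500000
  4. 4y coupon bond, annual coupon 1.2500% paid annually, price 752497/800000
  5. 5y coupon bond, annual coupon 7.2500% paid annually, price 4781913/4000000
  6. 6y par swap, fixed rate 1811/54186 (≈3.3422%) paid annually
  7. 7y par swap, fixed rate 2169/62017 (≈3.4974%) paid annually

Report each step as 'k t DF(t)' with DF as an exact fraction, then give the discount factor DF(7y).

step 1 [1y] zero: DF = P = 2423/2500 ≈ 0.969200
step 2 [2y] swap r/1=127/4796: DF=(1 − 127/4796·(0.969200))/(1+127/4796) = 2373/2500 ≈ 0.949200
step 3 [3y] bond c/1=9/100: DF=(590671/500000 − 9/100·(0.969200+0.949200))/(1+9/100) = 4627/5000 ≈ 0.925400
step 4 [4y] bond c/1=1/80: DF=(752497/800000 − 1/80·(0.969200+0.949200+0.925400))/(1+1/80) = 8939/10000 ≈ 0.893900
step 5 [5y] bond c/1=29/400: DF=(4781913/4000000 − 29/400·(0.969200+0.949200+0.925400+0.893900))/(1+29/400) = 431/500 ≈ 0.862000
step 6 [6y] swap r/1=1811/54186: DF=(1 − 1811/54186·(0.969200+0.949200+0.925400+0.893900+0.862000))/(1+1811/54186) = 8189/10000 ≈ 0.818900
step 7 [7y] swap r/1=2169/62017: DF=(1 − 2169/62017·(0.969200+0.949200+0.925400+0.893900+0.862000+0.818900))/(1+2169/62017) = 7831/10000 ≈ 0.783100

1 1 2423/2500
2 2 2373/2500
3 3 4627/5000
4 4 8939/10000
5 5 431/500
6 6 8189/10000
7 7 7831/10000
DF(7y) = 7831/10000 ≈ 0.783100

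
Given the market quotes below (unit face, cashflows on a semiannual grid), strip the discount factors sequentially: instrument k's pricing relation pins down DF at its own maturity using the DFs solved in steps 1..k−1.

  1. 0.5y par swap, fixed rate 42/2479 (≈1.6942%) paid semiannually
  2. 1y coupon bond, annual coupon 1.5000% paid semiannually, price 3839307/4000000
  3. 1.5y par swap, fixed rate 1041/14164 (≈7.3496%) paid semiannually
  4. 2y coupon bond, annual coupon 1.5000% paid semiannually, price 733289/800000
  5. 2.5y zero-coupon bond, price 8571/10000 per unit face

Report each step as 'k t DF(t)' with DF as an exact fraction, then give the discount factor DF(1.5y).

step 1 [0.5y] swap r/2=21/2479: DF=(1 − 21/2479·(0))/(1+21/2479) = 2479/2500 ≈ 0.991600
step 2 [1y] bond c/2=3/400: DF=(3839307/4000000 − 3/400·(0.991600))/(1+3/400) = 9453/10000 ≈ 0.945300
step 3 [1.5y] swap r/2=1041/28328: DF=(1 − 1041/28328·(0.991600+0.945300))/(1+1041/28328) = 8959/10000 ≈ 0.895900
step 4 [2y] bond c/2=3/400: DF=(733289/800000 − 3/400·(0.991600+0.945300+0.895900))/(1+3/400) = 8887/10000 ≈ 0.888700
step 5 [2.5y] zero: DF = P = 8571/10000 ≈ 0.857100

1 1/2 2479/2500
2 1 9453/10000
3 3/2 8959/10000
4 2 8887/10000
5 5/2 8571/10000
DF(1.5y) = 8959/10000 ≈ 0.895900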